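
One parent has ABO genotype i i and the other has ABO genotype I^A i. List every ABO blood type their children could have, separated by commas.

Gametes from i i × I^A i give offspring ABO genotypes I^A i, i i, i.e. phenotypes O, A.

O, A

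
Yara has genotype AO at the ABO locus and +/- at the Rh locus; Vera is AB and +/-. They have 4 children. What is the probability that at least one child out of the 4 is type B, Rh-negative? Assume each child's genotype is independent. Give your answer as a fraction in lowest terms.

ABO cross AO × AB → 1/2 A, 1/4 B, 1/4 AB.
Rh cross +/- × +/- → 3/4 Rh+, 1/4 Rh-; so P(type B, Rh-negative) = 1/4 × 1/4 = 1/16 per child.
P(none) = (15/16)^4 = 50625/65536; P(at least one) = 1 − 50625/65536 = 14911/65536.

14911/65536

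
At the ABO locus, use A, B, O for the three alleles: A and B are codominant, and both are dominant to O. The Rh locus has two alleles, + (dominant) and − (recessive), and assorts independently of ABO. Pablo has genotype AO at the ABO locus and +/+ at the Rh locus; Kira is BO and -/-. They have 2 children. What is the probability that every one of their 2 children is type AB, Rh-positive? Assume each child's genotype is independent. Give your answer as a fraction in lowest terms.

ABO cross AO × BO → 1/4 O, 1/4 A, 1/4 B, 1/4 AB.
Rh cross +/+ × -/- → 1 Rh+; so P(type AB, Rh-positive) = 1/4 × 1 = 1/4 per child.
All 2 independent: (1/4)^2 = 1/16.

1/16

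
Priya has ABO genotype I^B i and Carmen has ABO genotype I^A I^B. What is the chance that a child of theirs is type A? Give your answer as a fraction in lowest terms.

1/4

ABO cross I^B i × I^A I^B → offspring phenotypes: 1/4 A, 1/2 B, 1/4 AB.
So P(type A) = 1/4.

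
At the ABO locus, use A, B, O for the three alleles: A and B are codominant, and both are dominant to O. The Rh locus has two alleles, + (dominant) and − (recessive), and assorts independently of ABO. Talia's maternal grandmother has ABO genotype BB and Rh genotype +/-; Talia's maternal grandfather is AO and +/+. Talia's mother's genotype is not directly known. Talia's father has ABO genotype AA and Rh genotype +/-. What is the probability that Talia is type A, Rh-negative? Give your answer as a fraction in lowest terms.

1/16

Talia's mother's ABO genotype from BB × AO: 1/2 AB, 1/2 BO.
Crossing each possibility with the father AA and summing P(type A): 1/2·1/2 + 1/2·1/2 = 1/2.
Similarly for Rh via the mother's Rh distribution: P(Rh-) = 1/8.
Independent loci: 1/2 × 1/8 = 1/16.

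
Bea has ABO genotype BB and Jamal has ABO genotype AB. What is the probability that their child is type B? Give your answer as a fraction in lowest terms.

1/2

ABO cross BB × AB → offspring phenotypes: 1/2 B, 1/2 AB.
So P(type B) = 1/2.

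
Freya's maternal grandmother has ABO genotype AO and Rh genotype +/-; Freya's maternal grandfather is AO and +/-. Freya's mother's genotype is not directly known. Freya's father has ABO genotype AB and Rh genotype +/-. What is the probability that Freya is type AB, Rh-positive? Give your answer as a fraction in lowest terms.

Freya's mother's ABO genotype from AO × AO: 1/4 AA, 1/2 AO, 1/4 OO.
Crossing each possibility with the father AB and summing P(type AB): 1/4·1/2 + 1/2·1/4 + 1/4·0 = 1/4.
Similarly for Rh via the mother's Rh distribution: P(Rh+) = 3/4.
Independent loci: 1/4 × 3/4 = 3/16.

3/16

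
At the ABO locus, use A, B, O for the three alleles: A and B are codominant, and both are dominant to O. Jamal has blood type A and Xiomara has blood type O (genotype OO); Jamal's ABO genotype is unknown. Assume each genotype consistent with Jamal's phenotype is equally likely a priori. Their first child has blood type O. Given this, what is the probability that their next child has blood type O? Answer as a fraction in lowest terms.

1/2

Possible genotypes: Jamal ∈ {AA, AO}; Xiomara ∈ {OO}.
Weight each parental genotype pair by prior × P(type-O child):
  AO × OO: posterior weight 1; P(next child type O) = 1/2.
Weighted sum = 1/2.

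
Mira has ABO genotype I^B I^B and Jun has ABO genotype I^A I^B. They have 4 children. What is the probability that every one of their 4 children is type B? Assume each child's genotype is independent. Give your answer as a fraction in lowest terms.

ABO cross I^B I^B × I^A I^B → 1/2 B, 1/2 AB.
So P(type B) = 1/2 per child.
All 4 independent: (1/2)^4 = 1/16.

1/16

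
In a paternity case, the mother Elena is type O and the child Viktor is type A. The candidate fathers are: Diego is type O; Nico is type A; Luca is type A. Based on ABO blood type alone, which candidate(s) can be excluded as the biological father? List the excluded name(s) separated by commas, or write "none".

Diego

A candidate is excluded only if no genotype consistent with his phenotype could produce a type A child with a type O mother.
Diego (type O): no genotype consistent with that phenotype can produce a type-A child with a type-O mother.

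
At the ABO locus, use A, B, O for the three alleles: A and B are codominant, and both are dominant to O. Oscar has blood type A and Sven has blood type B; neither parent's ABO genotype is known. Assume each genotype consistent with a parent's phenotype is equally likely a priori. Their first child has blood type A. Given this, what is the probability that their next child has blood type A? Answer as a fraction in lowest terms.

Possible genotypes: Oscar ∈ {AA, AO}; Sven ∈ {BB, BO}.
Weight each parental genotype pair by prior × P(type-A child):
  AA × BO: posterior weight 2/3; P(next child type A) = 1/2.
  AO × BO: posterior weight 1/3; P(next child type A) = 1/4.
Weighted sum = 5/12.

5/12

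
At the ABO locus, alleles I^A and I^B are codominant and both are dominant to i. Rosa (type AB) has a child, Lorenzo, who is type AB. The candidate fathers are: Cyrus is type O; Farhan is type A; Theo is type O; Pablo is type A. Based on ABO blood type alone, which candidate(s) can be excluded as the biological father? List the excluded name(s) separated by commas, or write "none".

Cyrus, Theo

A candidate is excluded only if no genotype consistent with his phenotype could produce a type AB child with a type AB mother.
Cyrus (type O): no genotype consistent with that phenotype can produce a type-AB child with a type-AB mother.
Theo (type O): no genotype consistent with that phenotype can produce a type-AB child with a type-AB mother.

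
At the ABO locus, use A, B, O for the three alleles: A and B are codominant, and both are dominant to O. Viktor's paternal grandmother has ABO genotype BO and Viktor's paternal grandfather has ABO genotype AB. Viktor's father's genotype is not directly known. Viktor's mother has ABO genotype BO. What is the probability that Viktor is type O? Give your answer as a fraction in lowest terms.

1/8

Viktor's father's ABO genotype from BO × AB: 1/4 AB, 1/4 AO, 1/4 BB, 1/4 BO.
Crossing each possibility with the mother BO and summing P(type O): 1/4·0 + 1/4·1/4 + 1/4·0 + 1/4·1/4 = 1/8.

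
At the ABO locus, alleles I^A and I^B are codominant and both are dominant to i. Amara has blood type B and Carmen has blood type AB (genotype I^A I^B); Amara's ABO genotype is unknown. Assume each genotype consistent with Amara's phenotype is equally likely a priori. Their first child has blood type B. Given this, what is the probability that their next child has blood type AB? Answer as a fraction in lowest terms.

3/8

Possible genotypes: Amara ∈ {I^B I^B, I^B i}; Carmen ∈ {I^A I^B}.
Weight each parental genotype pair by prior × P(type-B child):
  I^B I^B × I^A I^B: posterior weight 1/2; P(next child type AB) = 1/2.
  I^B i × I^A I^B: posterior weight 1/2; P(next child type AB) = 1/4.
Weighted sum = 3/8.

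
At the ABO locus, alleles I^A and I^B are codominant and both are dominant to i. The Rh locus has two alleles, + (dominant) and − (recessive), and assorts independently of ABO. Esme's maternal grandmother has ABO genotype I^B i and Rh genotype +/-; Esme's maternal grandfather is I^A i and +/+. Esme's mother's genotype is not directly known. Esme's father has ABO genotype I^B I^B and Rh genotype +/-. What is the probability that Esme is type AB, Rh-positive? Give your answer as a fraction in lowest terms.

Esme's mother's ABO genotype from I^B i × I^A i: 1/4 I^A I^B, 1/4 I^A i, 1/4 I^B i, 1/4 i i.
Crossing each possibility with the father I^B I^B and summing P(type AB): 1/4·1/2 + 1/4·1/2 + 1/4·0 + 1/4·0 = 1/4.
Similarly for Rh via the mother's Rh distribution: P(Rh+) = 7/8.
Independent loci: 1/4 × 7/8 = 7/32.

7/32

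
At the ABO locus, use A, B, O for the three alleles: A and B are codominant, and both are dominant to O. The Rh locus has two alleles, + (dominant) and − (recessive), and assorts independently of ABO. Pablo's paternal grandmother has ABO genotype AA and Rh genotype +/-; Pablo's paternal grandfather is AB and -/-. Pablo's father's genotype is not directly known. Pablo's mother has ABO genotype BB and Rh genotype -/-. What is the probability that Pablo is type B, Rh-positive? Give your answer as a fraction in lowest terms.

Pablo's father's ABO genotype from AA × AB: 1/2 AA, 1/2 AB.
Crossing each possibility with the mother BB and summing P(type B): 1/2·0 + 1/2·1/2 = 1/4.
Similarly for Rh via the father's Rh distribution: P(Rh+) = 1/4.
Independent loci: 1/4 × 1/4 = 1/16.

1/16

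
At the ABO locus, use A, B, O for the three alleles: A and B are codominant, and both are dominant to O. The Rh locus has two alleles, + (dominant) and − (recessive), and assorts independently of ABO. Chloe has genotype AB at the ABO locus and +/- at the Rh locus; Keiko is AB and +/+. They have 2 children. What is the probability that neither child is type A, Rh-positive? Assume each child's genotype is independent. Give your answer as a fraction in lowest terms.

ABO cross AB × AB → 1/4 A, 1/4 B, 1/2 AB.
Rh cross +/- × +/+ → 1 Rh+; so P(type A, Rh-positive) = 1/4 × 1 = 1/4 per child.
P(not type A, Rh-positive) = 3/4 for one child; (3/4)^2 = 9/16.

9/16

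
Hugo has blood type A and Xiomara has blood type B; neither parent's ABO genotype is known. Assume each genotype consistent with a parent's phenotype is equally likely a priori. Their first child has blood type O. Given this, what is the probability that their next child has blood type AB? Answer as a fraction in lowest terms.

1/4

Possible genotypes: Hugo ∈ {AA, AO}; Xiomara ∈ {BB, BO}.
Weight each parental genotype pair by prior × P(type-O child):
  AO × BO: posterior weight 1; P(next child type AB) = 1/4.
Weighted sum = 1/4.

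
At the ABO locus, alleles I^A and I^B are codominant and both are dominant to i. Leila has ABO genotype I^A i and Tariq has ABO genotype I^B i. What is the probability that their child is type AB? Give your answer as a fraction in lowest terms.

1/4

ABO cross I^A i × I^B i → offspring phenotypes: 1/4 O, 1/4 A, 1/4 B, 1/4 AB.
So P(type AB) = 1/4.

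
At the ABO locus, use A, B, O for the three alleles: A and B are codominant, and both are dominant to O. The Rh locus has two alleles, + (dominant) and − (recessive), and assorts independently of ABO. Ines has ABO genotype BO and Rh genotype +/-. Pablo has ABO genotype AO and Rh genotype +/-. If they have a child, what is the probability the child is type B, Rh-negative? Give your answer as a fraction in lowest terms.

ABO cross BO × AO → offspring phenotypes: 1/4 O, 1/4 A, 1/4 B, 1/4 AB.
Rh cross +/- × +/- → 3/4 Rh+, 1/4 Rh-.
Independent loci: P(type B, Rh-negative) = 1/4 × 1/4 = 1/16.

1/16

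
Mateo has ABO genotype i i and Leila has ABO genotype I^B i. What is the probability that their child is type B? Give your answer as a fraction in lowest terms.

1/2

ABO cross i i × I^B i → offspring phenotypes: 1/2 O, 1/2 B.
So P(type B) = 1/2.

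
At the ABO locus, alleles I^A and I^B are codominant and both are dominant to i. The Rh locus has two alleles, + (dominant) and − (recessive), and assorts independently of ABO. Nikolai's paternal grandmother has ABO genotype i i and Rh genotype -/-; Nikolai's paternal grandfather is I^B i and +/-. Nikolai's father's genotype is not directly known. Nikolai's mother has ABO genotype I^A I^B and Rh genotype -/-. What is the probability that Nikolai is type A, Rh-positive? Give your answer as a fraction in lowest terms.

3/32

Nikolai's father's ABO genotype from i i × I^B i: 1/2 I^B i, 1/2 i i.
Crossing each possibility with the mother I^A I^B and summing P(type A): 1/2·1/4 + 1/2·1/2 = 3/8.
Similarly for Rh via the father's Rh distribution: P(Rh+) = 1/4.
Independent loci: 3/8 × 1/4 = 3/32.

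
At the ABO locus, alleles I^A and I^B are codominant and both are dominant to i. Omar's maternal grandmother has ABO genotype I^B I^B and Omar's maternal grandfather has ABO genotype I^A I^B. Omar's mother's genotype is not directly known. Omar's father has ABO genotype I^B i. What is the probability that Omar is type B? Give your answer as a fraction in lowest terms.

Omar's mother's ABO genotype from I^B I^B × I^A I^B: 1/2 I^A I^B, 1/2 I^B I^B.
Crossing each possibility with the father I^B i and summing P(type B): 1/2·1/2 + 1/2·1 = 3/4.

3/4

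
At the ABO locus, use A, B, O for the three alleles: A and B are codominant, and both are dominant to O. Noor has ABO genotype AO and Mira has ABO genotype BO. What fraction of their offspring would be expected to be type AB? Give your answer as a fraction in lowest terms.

ABO cross AO × BO → offspring phenotypes: 1/4 O, 1/4 A, 1/4 B, 1/4 AB.
So P(type AB) = 1/4.

1/4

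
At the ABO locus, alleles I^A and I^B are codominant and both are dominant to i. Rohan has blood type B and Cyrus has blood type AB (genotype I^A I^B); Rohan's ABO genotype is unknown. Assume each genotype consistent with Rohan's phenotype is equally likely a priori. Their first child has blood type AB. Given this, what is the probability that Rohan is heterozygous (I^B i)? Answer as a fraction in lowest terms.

1/3

Possible genotypes: Rohan ∈ {I^B I^B, I^B i}; Cyrus ∈ {I^A I^B}.
Weight each parental genotype pair by prior × P(type-AB child):
  I^B I^B × I^A I^B: posterior weight 2/3.
  I^B i × I^A I^B: posterior weight 1/3.
Sum the posterior weight over pairs where Rohan is I^B i: 1/3.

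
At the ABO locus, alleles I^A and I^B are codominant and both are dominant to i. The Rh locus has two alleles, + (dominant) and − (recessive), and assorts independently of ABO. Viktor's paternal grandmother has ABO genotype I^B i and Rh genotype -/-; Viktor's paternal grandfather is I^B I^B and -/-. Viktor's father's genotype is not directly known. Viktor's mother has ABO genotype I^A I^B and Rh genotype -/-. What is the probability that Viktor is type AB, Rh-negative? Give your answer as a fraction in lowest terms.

3/8

Viktor's father's ABO genotype from I^B i × I^B I^B: 1/2 I^B I^B, 1/2 I^B i.
Crossing each possibility with the mother I^A I^B and summing P(type AB): 1/2·1/2 + 1/2·1/4 = 3/8.
Similarly for Rh via the father's Rh distribution: P(Rh-) = 1.
Independent loci: 3/8 × 1 = 3/8.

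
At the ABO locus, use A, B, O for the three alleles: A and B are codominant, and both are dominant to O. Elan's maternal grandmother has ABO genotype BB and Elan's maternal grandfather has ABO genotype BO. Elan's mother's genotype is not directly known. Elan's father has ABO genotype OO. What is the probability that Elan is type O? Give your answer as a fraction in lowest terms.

1/4

Elan's mother's ABO genotype from BB × BO: 1/2 BB, 1/2 BO.
Crossing each possibility with the father OO and summing P(type O): 1/2·0 + 1/2·1/2 = 1/4.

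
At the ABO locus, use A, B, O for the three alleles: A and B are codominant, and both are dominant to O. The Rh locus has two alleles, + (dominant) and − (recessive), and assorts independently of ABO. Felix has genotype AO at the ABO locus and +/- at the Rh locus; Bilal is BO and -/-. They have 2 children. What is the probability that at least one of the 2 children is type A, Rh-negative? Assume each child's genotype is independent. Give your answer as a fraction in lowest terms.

ABO cross AO × BO → 1/4 O, 1/4 A, 1/4 B, 1/4 AB.
Rh cross +/- × -/- → 1/2 Rh+, 1/2 Rh-; so P(type A, Rh-negative) = 1/4 × 1/2 = 1/8 per child.
P(none) = (7/8)^2 = 49/64; P(at least one) = 1 − 49/64 = 15/64.

15/64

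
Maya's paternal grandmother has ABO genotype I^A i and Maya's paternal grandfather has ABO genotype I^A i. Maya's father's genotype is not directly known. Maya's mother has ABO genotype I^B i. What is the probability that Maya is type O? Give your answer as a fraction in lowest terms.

Maya's father's ABO genotype from I^A i × I^A i: 1/4 I^A I^A, 1/2 I^A i, 1/4 i i.
Crossing each possibility with the mother I^B i and summing P(type O): 1/4·0 + 1/2·1/4 + 1/4·1/2 = 1/4.

1/4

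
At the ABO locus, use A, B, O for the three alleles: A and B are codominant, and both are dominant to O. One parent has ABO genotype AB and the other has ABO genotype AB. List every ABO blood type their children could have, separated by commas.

Gametes from AB × AB give offspring ABO genotypes AA, AB, BB, i.e. phenotypes A, B, AB.

A, B, AB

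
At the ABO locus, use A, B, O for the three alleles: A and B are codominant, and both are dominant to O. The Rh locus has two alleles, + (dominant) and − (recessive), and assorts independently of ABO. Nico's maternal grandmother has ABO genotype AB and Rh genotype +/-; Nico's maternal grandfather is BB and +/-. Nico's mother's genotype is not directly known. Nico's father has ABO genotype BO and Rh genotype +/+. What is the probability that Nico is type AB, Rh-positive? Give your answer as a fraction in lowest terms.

Nico's mother's ABO genotype from AB × BB: 1/2 AB, 1/2 BB.
Crossing each possibility with the father BO and summing P(type AB): 1/2·1/4 + 1/2·0 = 1/8.
Similarly for Rh via the mother's Rh distribution: P(Rh+) = 1.
Independent loci: 1/8 × 1 = 1/8.

1/8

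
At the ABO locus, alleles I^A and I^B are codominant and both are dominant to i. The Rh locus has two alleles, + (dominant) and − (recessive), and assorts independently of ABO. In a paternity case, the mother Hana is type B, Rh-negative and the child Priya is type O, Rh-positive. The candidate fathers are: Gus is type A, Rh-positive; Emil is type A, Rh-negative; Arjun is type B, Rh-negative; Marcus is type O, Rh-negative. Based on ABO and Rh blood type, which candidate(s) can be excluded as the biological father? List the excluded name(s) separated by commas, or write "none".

Emil, Arjun, Marcus

A candidate is excluded only if no genotype consistent with his phenotype could produce a type O, Rh-positive child with a type B, Rh-negative mother.
Emil (type A, Rh-): no genotype consistent with that phenotype can produce a type-O Rh+ child with a type-B mother.
Arjun (type B, Rh-): no genotype consistent with that phenotype can produce a type-O Rh+ child with a type-B mother.
Marcus (type O, Rh-): no genotype consistent with that phenotype can produce a type-O Rh+ child with a type-B mother.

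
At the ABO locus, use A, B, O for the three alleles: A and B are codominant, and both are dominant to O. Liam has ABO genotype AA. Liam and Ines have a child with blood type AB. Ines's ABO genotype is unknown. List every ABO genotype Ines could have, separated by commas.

AB, BB, BO

For each candidate genotype of Ines, check whether crossing it with AA can produce every observed child phenotype.
  AA → possible child types {A} ✗
  AB → possible child types {A, AB} ✓
  AO → possible child types {A} ✗
  BB → possible child types {AB} ✓
  BO → possible child types {A, AB} ✓
  OO → possible child types {A} ✗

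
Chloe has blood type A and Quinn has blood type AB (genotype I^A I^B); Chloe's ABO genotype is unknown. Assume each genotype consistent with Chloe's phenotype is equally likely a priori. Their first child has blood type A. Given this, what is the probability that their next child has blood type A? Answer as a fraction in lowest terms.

1/2

Possible genotypes: Chloe ∈ {I^A I^A, I^A i}; Quinn ∈ {I^A I^B}.
Weight each parental genotype pair by prior × P(type-A child):
  I^A I^A × I^A I^B: posterior weight 1/2; P(next child type A) = 1/2.
  I^A i × I^A I^B: posterior weight 1/2; P(next child type A) = 1/2.
Weighted sum = 1/2.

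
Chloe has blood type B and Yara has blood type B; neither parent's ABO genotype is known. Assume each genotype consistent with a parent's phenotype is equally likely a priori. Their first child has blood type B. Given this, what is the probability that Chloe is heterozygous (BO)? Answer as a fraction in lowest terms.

Possible genotypes: Chloe ∈ {BB, BO}; Yara ∈ {BB, BO}.
Weight each parental genotype pair by prior × P(type-B child):
  BB × BB: posterior weight 4/15.
  BB × BO: posterior weight 4/15.
  BO × BB: posterior weight 4/15.
  BO × BO: posterior weight 1/5.
Sum the posterior weight over pairs where Chloe is BO: 7/15.

7/15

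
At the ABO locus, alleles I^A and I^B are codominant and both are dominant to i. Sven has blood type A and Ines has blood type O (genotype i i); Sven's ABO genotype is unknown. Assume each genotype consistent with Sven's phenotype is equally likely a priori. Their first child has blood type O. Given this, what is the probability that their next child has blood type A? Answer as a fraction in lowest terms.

Possible genotypes: Sven ∈ {I^A I^A, I^A i}; Ines ∈ {i i}.
Weight each parental genotype pair by prior × P(type-O child):
  I^A i × i i: posterior weight 1; P(next child type A) = 1/2.
Weighted sum = 1/2.

1/2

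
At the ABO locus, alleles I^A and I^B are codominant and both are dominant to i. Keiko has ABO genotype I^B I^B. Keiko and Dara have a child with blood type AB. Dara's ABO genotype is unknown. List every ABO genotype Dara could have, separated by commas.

For each candidate genotype of Dara, check whether crossing it with I^B I^B can produce every observed child phenotype.
  I^A I^A → possible child types {AB} ✓
  I^A I^B → possible child types {B, AB} ✓
  I^A i → possible child types {B, AB} ✓
  I^B I^B → possible child types {B} ✗
  I^B i → possible child types {B} ✗
  i i → possible child types {B} ✗

I^A I^A, I^A I^B, I^A i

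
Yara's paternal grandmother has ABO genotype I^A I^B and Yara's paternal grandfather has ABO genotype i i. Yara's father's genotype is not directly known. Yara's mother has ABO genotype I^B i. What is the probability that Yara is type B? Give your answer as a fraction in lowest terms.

Yara's father's ABO genotype from I^A I^B × i i: 1/2 I^A i, 1/2 I^B i.
Crossing each possibility with the mother I^B i and summing P(type B): 1/2·1/4 + 1/2·3/4 = 1/2.

1/2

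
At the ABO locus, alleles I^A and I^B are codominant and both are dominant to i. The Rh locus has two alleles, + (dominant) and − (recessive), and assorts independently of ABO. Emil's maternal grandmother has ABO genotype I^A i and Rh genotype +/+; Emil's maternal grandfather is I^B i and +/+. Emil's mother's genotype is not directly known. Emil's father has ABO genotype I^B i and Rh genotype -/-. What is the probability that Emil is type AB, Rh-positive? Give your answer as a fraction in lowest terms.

1/8

Emil's mother's ABO genotype from I^A i × I^B i: 1/4 I^A I^B, 1/4 I^A i, 1/4 I^B i, 1/4 i i.
Crossing each possibility with the father I^B i and summing P(type AB): 1/4·1/4 + 1/4·1/4 + 1/4·0 + 1/4·0 = 1/8.
Similarly for Rh via the mother's Rh distribution: P(Rh+) = 1.
Independent loci: 1/8 × 1 = 1/8.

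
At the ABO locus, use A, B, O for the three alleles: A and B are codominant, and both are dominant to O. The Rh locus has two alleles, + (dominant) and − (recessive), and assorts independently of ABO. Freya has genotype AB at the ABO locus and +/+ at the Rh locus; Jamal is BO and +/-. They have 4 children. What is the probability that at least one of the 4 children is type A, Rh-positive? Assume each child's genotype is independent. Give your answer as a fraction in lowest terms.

ABO cross AB × BO → 1/4 A, 1/2 B, 1/4 AB.
Rh cross +/+ × +/- → 1 Rh+; so P(type A, Rh-positive) = 1/4 × 1 = 1/4 per child.
P(none) = (3/4)^4 = 81/256; P(at least one) = 1 − 81/256 = 175/256.

175/256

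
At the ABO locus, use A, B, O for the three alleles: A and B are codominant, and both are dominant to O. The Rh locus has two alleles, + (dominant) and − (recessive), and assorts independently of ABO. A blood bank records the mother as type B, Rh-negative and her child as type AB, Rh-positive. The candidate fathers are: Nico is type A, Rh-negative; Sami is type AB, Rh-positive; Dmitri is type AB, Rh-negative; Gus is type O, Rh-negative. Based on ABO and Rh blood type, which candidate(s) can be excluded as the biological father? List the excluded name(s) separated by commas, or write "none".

A candidate is excluded only if no genotype consistent with his phenotype could produce a type AB, Rh-positive child with a type B, Rh-negative mother.
Nico (type A, Rh-): no genotype consistent with that phenotype can produce a type-AB Rh+ child with a type-B mother.
Dmitri (type AB, Rh-): no genotype consistent with that phenotype can produce a type-AB Rh+ child with a type-B mother.
Gus (type O, Rh-): no genotype consistent with that phenotype can produce a type-AB Rh+ child with a type-B mother.

Nico, Dmitri, Gus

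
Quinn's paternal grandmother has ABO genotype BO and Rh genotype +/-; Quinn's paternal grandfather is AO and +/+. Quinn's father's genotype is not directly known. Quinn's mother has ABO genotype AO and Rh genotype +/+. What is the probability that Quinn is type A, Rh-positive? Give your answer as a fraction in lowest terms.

Quinn's father's ABO genotype from BO × AO: 1/4 AB, 1/4 AO, 1/4 BO, 1/4 OO.
Crossing each possibility with the mother AO and summing P(type A): 1/4·1/2 + 1/4·3/4 + 1/4·1/4 + 1/4·1/2 = 1/2.
Similarly for Rh via the father's Rh distribution: P(Rh+) = 1.
Independent loci: 1/2 × 1 = 1/2.

1/2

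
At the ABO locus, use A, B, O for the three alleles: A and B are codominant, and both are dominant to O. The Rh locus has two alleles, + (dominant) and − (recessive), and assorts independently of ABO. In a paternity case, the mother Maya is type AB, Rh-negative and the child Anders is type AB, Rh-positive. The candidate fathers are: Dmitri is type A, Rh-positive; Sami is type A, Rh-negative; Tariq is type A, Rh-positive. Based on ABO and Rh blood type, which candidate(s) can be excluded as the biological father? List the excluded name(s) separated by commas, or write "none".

A candidate is excluded only if no genotype consistent with his phenotype could produce a type AB, Rh-positive child with a type AB, Rh-negative mother.
Sami (type A, Rh-): no genotype consistent with that phenotype can produce a type-AB Rh+ child with a type-AB mother.

Sami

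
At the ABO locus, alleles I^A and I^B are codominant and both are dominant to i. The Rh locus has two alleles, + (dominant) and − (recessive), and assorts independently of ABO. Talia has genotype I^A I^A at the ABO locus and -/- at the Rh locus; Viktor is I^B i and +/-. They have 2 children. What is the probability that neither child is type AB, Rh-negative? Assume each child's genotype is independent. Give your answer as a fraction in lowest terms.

ABO cross I^A I^A × I^B i → 1/2 A, 1/2 AB.
Rh cross -/- × +/- → 1/2 Rh+, 1/2 Rh-; so P(type AB, Rh-negative) = 1/2 × 1/2 = 1/4 per child.
P(not type AB, Rh-negative) = 3/4 for one child; (3/4)^2 = 9/16.

9/16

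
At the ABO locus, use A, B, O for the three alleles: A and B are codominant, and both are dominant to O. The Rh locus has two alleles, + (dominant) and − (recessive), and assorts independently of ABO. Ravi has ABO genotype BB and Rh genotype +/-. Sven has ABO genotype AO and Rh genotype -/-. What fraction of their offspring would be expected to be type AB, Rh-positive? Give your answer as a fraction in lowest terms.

ABO cross BB × AO → offspring phenotypes: 1/2 B, 1/2 AB.
Rh cross +/- × -/- → 1/2 Rh+, 1/2 Rh-.
Independent loci: P(type AB, Rh-positive) = 1/2 × 1/2 = 1/4.

1/4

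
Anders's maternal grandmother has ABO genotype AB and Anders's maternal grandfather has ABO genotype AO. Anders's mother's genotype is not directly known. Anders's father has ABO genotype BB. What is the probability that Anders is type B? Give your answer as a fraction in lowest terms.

Anders's mother's ABO genotype from AB × AO: 1/4 AA, 1/4 AB, 1/4 AO, 1/4 BO.
Crossing each possibility with the father BB and summing P(type B): 1/4·0 + 1/4·1/2 + 1/4·1/2 + 1/4·1 = 1/2.

1/2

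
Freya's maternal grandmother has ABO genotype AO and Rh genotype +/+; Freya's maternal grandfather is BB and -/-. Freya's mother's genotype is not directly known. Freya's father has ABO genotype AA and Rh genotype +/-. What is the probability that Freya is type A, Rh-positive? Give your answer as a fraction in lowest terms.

3/8

Freya's mother's ABO genotype from AO × BB: 1/2 AB, 1/2 BO.
Crossing each possibility with the father AA and summing P(type A): 1/2·1/2 + 1/2·1/2 = 1/2.
Similarly for Rh via the mother's Rh distribution: P(Rh+) = 3/4.
Independent loci: 1/2 × 3/4 = 3/8.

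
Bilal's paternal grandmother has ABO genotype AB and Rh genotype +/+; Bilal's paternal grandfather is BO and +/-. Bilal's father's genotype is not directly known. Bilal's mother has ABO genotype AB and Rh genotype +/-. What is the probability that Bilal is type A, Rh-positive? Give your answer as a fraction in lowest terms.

Bilal's father's ABO genotype from AB × BO: 1/4 AB, 1/4 AO, 1/4 BB, 1/4 BO.
Crossing each possibility with the mother AB and summing P(type A): 1/4·1/4 + 1/4·1/2 + 1/4·0 + 1/4·1/4 = 1/4.
Similarly for Rh via the father's Rh distribution: P(Rh+) = 7/8.
Independent loci: 1/4 × 7/8 = 7/32.

7/32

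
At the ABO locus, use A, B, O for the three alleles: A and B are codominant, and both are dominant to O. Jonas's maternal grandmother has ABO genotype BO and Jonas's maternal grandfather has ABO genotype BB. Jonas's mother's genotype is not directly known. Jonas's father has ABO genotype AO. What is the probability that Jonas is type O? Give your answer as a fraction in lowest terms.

Jonas's mother's ABO genotype from BO × BB: 1/2 BB, 1/2 BO.
Crossing each possibility with the father AO and summing P(type O): 1/2·0 + 1/2·1/4 = 1/8.

1/8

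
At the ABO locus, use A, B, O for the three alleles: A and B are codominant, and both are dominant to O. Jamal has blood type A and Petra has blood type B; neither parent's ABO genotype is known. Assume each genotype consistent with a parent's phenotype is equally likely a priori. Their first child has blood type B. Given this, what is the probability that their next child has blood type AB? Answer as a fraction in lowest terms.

Possible genotypes: Jamal ∈ {AA, AO}; Petra ∈ {BB, BO}.
Weight each parental genotype pair by prior × P(type-B child):
  AO × BB: posterior weight 2/3; P(next child type AB) = 1/2.
  AO × BO: posterior weight 1/3; P(next child type AB) = 1/4.
Weighted sum = 5/12.

5/12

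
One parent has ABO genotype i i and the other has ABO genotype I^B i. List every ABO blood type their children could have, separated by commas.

Gametes from i i × I^B i give offspring ABO genotypes I^B i, i i, i.e. phenotypes O, B.

O, B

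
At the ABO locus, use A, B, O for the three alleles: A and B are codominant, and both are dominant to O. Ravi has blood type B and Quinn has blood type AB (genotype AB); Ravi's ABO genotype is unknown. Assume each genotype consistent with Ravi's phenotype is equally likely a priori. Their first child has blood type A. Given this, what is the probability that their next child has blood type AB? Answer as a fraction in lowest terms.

Possible genotypes: Ravi ∈ {BB, BO}; Quinn ∈ {AB}.
Weight each parental genotype pair by prior × P(type-A child):
  BO × AB: posterior weight 1; P(next child type AB) = 1/4.
Weighted sum = 1/4.

1/4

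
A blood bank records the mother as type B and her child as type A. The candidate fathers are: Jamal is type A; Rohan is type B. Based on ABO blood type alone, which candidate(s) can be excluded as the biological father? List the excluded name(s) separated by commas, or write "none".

A candidate is excluded only if no genotype consistent with his phenotype could produce a type A child with a type B mother.
Rohan (type B): no genotype consistent with that phenotype can produce a type-A child with a type-B mother.

Rohan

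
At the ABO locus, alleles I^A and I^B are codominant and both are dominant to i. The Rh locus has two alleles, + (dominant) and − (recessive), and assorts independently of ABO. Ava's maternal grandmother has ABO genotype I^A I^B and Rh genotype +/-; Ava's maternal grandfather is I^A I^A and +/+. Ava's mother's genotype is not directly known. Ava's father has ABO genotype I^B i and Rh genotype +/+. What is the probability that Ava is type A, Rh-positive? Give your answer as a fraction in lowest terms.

3/8

Ava's mother's ABO genotype from I^A I^B × I^A I^A: 1/2 I^A I^A, 1/2 I^A I^B.
Crossing each possibility with the father I^B i and summing P(type A): 1/2·1/2 + 1/2·1/4 = 3/8.
Similarly for Rh via the mother's Rh distribution: P(Rh+) = 1.
Independent loci: 3/8 × 1 = 3/8.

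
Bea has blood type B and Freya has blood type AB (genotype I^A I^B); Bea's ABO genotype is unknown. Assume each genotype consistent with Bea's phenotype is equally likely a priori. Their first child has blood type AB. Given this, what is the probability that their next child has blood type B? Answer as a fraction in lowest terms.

Possible genotypes: Bea ∈ {I^B I^B, I^B i}; Freya ∈ {I^A I^B}.
Weight each parental genotype pair by prior × P(type-AB child):
  I^B I^B × I^A I^B: posterior weight 2/3; P(next child type B) = 1/2.
  I^B i × I^A I^B: posterior weight 1/3; P(next child type B) = 1/2.
Weighted sum = 1/2.

1/2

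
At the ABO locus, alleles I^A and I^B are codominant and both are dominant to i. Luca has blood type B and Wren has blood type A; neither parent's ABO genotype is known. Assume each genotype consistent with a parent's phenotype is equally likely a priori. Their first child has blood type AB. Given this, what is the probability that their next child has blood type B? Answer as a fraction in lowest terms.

5/36

Possible genotypes: Luca ∈ {I^B I^B, I^B i}; Wren ∈ {I^A I^A, I^A i}.
Weight each parental genotype pair by prior × P(type-AB child):
  I^B I^B × I^A I^A: posterior weight 4/9; P(next child type B) = 0.
  I^B I^B × I^A i: posterior weight 2/9; P(next child type B) = 1/2.
  I^B i × I^A I^A: posterior weight 2/9; P(next child type B) = 0.
  I^B i × I^A i: posterior weight 1/9; P(next child type B) = 1/4.
Weighted sum = 5/36.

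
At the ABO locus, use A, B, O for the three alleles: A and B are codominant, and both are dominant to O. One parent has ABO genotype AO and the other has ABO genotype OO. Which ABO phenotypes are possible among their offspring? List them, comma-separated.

Gametes from AO × OO give offspring ABO genotypes AO, OO, i.e. phenotypes O, A.

O, A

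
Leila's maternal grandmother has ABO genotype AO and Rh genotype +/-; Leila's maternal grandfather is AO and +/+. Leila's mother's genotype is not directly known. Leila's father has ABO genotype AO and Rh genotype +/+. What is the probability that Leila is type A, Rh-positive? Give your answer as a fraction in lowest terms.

3/4

Leila's mother's ABO genotype from AO × AO: 1/4 AA, 1/2 AO, 1/4 OO.
Crossing each possibility with the father AO and summing P(type A): 1/4·1 + 1/2·3/4 + 1/4·1/2 = 3/4.
Similarly for Rh via the mother's Rh distribution: P(Rh+) = 1.
Independent loci: 3/4 × 1 = 3/4.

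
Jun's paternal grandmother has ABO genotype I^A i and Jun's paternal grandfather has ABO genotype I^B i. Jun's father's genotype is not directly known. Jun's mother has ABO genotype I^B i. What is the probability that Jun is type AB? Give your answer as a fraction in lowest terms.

1/8

Jun's father's ABO genotype from I^A i × I^B i: 1/4 I^A I^B, 1/4 I^A i, 1/4 I^B i, 1/4 i i.
Crossing each possibility with the mother I^B i and summing P(type AB): 1/4·1/4 + 1/4·1/4 + 1/4·0 + 1/4·0 = 1/8.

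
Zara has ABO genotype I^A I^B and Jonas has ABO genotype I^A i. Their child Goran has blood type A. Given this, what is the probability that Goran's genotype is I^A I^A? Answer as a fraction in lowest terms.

1/2

Cross I^A I^B × I^A i → 1/4 I^A I^A, 1/4 I^A I^B, 1/4 I^A i, 1/4 I^B i.
Type-A genotypes among offspring: I^A I^A (1/4), I^A i (1/4); total 1/2.
P(I^A I^A | type A) = (1/4) / (1/2) = 1/2.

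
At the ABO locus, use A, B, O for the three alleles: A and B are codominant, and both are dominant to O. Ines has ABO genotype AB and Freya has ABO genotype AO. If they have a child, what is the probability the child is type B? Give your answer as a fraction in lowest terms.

ABO cross AB × AO → offspring phenotypes: 1/2 A, 1/4 B, 1/4 AB.
So P(type B) = 1/4.

1/4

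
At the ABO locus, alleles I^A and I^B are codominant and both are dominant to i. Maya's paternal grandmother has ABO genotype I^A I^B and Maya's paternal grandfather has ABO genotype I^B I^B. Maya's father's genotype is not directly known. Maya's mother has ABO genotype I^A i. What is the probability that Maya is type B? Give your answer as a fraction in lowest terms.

3/8

Maya's father's ABO genotype from I^A I^B × I^B I^B: 1/2 I^A I^B, 1/2 I^B I^B.
Crossing each possibility with the mother I^A i and summing P(type B): 1/2·1/4 + 1/2·1/2 = 3/8.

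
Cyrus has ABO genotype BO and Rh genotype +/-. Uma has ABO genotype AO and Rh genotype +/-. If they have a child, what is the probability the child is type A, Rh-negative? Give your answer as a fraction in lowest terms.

ABO cross BO × AO → offspring phenotypes: 1/4 O, 1/4 A, 1/4 B, 1/4 AB.
Rh cross +/- × +/- → 3/4 Rh+, 1/4 Rh-.
Independent loci: P(type A, Rh-negative) = 1/4 × 1/4 = 1/16.

1/16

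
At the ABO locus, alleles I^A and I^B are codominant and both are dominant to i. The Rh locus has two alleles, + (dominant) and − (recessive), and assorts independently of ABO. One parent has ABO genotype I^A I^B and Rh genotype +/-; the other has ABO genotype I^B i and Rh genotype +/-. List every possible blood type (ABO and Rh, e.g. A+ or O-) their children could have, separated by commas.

Gametes from I^A I^B × I^B i give offspring ABO genotypes I^A I^B, I^A i, I^B I^B, I^B i, i.e. phenotypes A, B, AB.
Rh cross +/- × +/- → phenotypes Rh+, Rh-.
Combining independently: A+, A-, B+, B-, AB+, AB-.

A+, A-, B+, B-, AB+, AB-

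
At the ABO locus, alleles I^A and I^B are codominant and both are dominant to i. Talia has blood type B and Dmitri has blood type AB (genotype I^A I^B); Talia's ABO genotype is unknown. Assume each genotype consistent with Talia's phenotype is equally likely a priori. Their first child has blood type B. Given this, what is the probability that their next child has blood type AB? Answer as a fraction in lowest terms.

Possible genotypes: Talia ∈ {I^B I^B, I^B i}; Dmitri ∈ {I^A I^B}.
Weight each parental genotype pair by prior × P(type-B child):
  I^B I^B × I^A I^B: posterior weight 1/2; P(next child type AB) = 1/2.
  I^B i × I^A I^B: posterior weight 1/2; P(next child type AB) = 1/4.
Weighted sum = 3/8.

3/8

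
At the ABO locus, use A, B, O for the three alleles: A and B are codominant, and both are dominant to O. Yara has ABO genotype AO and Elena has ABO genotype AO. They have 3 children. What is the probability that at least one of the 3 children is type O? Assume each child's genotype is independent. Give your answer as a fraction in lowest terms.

37/64

ABO cross AO × AO → 1/4 O, 3/4 A.
So P(type O) = 1/4 per child.
P(none) = (3/4)^3 = 27/64; P(at least one) = 1 − 27/64 = 37/64.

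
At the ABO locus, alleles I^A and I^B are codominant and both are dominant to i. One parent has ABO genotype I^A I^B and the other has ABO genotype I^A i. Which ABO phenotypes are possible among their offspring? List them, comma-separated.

Gametes from I^A I^B × I^A i give offspring ABO genotypes I^A I^A, I^A I^B, I^A i, I^B i, i.e. phenotypes A, B, AB.

A, B, AB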